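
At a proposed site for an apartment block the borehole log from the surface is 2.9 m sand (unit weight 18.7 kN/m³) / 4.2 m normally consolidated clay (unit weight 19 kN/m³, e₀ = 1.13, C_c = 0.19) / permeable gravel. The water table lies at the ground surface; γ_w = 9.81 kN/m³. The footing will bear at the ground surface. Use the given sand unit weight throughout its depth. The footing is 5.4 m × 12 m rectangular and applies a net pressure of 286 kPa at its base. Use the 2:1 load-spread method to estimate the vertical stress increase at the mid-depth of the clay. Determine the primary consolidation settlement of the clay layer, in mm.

Mid-depth of clay below the ground surface: z = 2.9 + 4.2/2 = 5 m.
Total vertical stress at mid-clay: σ_v = 18.7×2.9 + 19×2.1 = 94.13 kPa.
Pore pressure: u = 9.81×(5 − 0) = 49.05 kPa.
Initial effective stress: σ'_0 = σ_v − u = 94.13 − 49.05 = 45.08 kPa.
Stress increase at mid-clay by the 2:1 spreading method:
Δσ = qBL/((B+z)(L+z)) = 286×5.4×12/((5.4+5)(12+5)) = 104.82 kPa
Final effective stress: σ'_f = σ'_0 + Δσ = 45.08 + 104.82 = 149.9 kPa.
Normally consolidated clay, so the full stress increment lies on the virgin compression line:
S_c = C_c·H/(1+e₀)·log₁₀(σ'_f/σ'_0) = 0.19×4.2/(1+1.13)×log₁₀(149.9/45.08)
    = 0.37465 × 0.52182 = 0.1955 m

S_c ≈ 195 mm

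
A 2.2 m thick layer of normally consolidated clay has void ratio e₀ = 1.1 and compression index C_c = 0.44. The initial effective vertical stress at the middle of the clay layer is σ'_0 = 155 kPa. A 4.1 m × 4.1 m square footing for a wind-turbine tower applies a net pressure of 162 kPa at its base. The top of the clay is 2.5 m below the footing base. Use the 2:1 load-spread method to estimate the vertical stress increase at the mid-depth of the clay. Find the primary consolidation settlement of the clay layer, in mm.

Mid-depth of clay below the footing base: z = 2.5 + 2.2/2 = 3.6 m.
Stress increase at mid-clay by the 2:1 spreading method:
Δσ = qBL/((B+z)(L+z)) = 162×4.1×4.1/((4.1+3.6)(4.1+3.6)) = 45.931 kPa
Final effective stress: σ'_f = σ'_0 + Δσ = 155 + 45.931 = 200.93 kPa.
Normally consolidated clay, so the full stress increment lies on the virgin compression line:
S_c = C_c·H/(1+e₀)·log₁₀(σ'_f/σ'_0) = 0.44×2.2/(1+1.1)×log₁₀(200.93/155)
    = 0.46095 × 0.11271 = 0.05195 m

S_c ≈ 52 mm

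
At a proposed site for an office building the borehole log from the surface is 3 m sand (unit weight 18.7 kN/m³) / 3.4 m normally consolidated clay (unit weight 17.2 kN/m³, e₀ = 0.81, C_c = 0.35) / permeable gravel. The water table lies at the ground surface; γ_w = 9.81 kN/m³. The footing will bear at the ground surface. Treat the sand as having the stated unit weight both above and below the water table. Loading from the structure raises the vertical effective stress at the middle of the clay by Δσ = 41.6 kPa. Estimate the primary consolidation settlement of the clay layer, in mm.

S_c ≈ 206 mm

Mid-depth of clay below the ground surface: z = 3 + 3.4/2 = 4.7 m.
Total vertical stress at mid-clay: σ_v = 18.7×3 + 17.2×1.7 = 85.34 kPa.
Pore pressure: u = 9.81×(4.7 − 0) = 46.107 kPa.
Initial effective stress: σ'_0 = σ_v − u = 85.34 − 46.107 = 39.233 kPa.
Final effective stress: σ'_f = σ'_0 + Δσ = 39.233 + 41.6 = 80.833 kPa.
Normally consolidated clay, so the full stress increment lies on the virgin compression line:
S_c = C_c·H/(1+e₀)·log₁₀(σ'_f/σ'_0) = 0.35×3.4/(1+0.81)×log₁₀(80.833/39.233)
    = 0.65746 × 0.31394 = 0.2064 m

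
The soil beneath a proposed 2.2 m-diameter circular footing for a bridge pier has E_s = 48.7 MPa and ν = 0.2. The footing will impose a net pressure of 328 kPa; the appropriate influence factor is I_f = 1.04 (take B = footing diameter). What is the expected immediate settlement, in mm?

S_e ≈ 14.8 mm

Immediate (elastic) settlement: S_e = q·B·(1−ν²)/E_s · I_f.
E_s = 48.7 MPa = 48700 kPa.
S_e = 328 × 2.2 × (1 − 0.2²) / 48700 × 1.04
    = 328 × 2.2 × 0.96 / 48700 × 1.04
    = 0.01479 m = 14.79 mm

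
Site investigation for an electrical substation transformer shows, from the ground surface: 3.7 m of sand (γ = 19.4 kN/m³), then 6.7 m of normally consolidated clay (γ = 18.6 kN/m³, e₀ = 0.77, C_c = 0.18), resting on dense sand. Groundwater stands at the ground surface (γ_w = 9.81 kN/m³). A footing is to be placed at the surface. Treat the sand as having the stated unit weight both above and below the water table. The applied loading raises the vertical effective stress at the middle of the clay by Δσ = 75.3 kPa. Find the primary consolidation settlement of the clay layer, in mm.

Mid-depth of clay below the ground surface: z = 3.7 + 6.7/2 = 7.05 m.
Total vertical stress at mid-clay: σ_v = 19.4×3.7 + 18.6×3.35 = 134.09 kPa.
Pore pressure: u = 9.81×(7.05 − 0) = 69.16 kPa.
Initial effective stress: σ'_0 = σ_v − u = 134.09 − 69.16 = 64.93 kPa.
Final effective stress: σ'_f = σ'_0 + Δσ = 64.93 + 75.3 = 140.23 kPa.
Normally consolidated clay, so the full stress increment lies on the virgin compression line:
S_c = C_c·H/(1+e₀)·log₁₀(σ'_f/σ'_0) = 0.18×6.7/(1+0.77)×log₁₀(140.23/64.93)
    = 0.68136 × 0.3344 = 0.2278 m

S_c ≈ 228 mm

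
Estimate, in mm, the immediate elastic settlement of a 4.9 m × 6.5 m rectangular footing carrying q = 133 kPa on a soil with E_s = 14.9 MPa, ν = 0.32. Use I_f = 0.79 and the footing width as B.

S_e ≈ 31 mm

Immediate (elastic) settlement: S_e = q·B·(1−ν²)/E_s · I_f.
E_s = 14.9 MPa = 14900 kPa.
S_e = 133 × 4.9 × (1 − 0.32²) / 14900 × 0.79
    = 133 × 4.9 × 0.8976 / 14900 × 0.79
    = 0.03101 m = 31.01 mm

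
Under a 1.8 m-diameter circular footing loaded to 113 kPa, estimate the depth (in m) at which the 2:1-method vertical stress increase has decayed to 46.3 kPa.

z ≈ 1.01 m

2:1 spreading — at depth z the loaded area has grown by z in each plan dimension:
qD²/(D+z)² = Δσ_z ⇒ z = D(√(q/Δσ_z) − 1) = 1.8×(√(113/46.3) − 1) = 1.012 m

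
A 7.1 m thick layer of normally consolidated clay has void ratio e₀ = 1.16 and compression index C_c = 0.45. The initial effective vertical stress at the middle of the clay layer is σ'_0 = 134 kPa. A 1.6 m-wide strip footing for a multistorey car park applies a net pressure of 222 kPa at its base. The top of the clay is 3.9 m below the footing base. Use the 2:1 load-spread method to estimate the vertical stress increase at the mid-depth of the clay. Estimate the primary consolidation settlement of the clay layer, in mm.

Mid-depth of clay below the footing base: z = 3.9 + 7.1/2 = 7.45 m.
Stress increase at mid-clay by the 2:1 spreading method:
Δσ = qB/(B+z) = 222×1.6/(1.6+7.45) = 39.249 kPa
Final effective stress: σ'_f = σ'_0 + Δσ = 134 + 39.249 = 173.25 kPa.
Normally consolidated clay, so the full stress increment lies on the virgin compression line:
S_c = C_c·H/(1+e₀)·log₁₀(σ'_f/σ'_0) = 0.45×7.1/(1+1.16)×log₁₀(173.25/134)
    = 1.4792 × 0.11157 = 0.165 m

S_c ≈ 165 mm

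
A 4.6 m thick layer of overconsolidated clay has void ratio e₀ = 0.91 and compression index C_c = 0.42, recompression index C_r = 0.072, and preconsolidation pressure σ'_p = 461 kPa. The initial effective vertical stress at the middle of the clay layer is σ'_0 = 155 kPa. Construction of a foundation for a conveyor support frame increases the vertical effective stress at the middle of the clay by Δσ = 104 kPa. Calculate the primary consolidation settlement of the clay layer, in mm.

Final effective stress: σ'_f = 155 + 104 = 259 kPa.
σ'_f = 259 ≤ σ'_p = 461 kPa, so the clay remains overconsolidated and only the recompression index applies:
S_c = C_r·H/(1+e₀)·log₁₀(σ'_f/σ'_0) = 0.072×4.6/1.91×log₁₀(259/155)
    = 0.1734 × 0.22297 = 0.03866 m

S_c ≈ 38.7 mm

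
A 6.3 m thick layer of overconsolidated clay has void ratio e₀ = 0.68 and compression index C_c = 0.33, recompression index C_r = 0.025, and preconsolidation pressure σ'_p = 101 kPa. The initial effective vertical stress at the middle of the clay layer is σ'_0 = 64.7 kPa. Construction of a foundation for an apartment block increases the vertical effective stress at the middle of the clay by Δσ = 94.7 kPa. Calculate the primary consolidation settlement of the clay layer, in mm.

Final effective stress: σ'_f = 64.7 + 94.7 = 159.4 kPa.
σ'_f = 159.4 > σ'_p = 101 kPa, so the stress path crosses the preconsolidation pressure — recompression up to σ'_p, then virgin compression beyond:
S_c = H/(1+e₀)·[C_r·log₁₀(σ'_p/σ'_0) + C_c·log₁₀(σ'_f/σ'_p)]
    = 6.3/1.68 × [0.025×log₁₀(101/64.7) + 0.33×log₁₀(159.4/101)]
    = 3.75 × [0.0048354 + 0.065395] = 0.2634 m

S_c ≈ 263 mm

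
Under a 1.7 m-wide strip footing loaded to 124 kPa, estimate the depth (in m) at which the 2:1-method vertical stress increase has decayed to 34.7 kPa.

2:1 spreading — at depth z the loaded area has grown by z in each plan dimension:
qB/(B+z) = Δσ_z ⇒ z = qB/Δσ_z − B = 124×1.7/34.7 − 1.7 = 4.375 m

z ≈ 4.37 m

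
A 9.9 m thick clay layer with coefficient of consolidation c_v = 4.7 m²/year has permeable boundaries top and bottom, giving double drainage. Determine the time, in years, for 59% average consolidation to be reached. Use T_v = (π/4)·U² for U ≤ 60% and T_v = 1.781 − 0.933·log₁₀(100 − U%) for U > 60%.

Drainage path length: H_d = H/2 = 4.95 m (double drainage).
U ≤ 60%: T_v = (π/4)·U² = (π/4)×0.59² = 0.2734.
t = T_v·H_d²/c_v = 0.2734×4.95²/4.7 = 1.425 years.

t ≈ 1.43 years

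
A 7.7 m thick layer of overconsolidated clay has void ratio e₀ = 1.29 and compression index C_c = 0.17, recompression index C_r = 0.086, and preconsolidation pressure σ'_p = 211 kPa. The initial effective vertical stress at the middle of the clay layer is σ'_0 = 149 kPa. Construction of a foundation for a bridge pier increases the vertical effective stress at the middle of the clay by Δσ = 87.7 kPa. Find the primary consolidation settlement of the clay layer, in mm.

Final effective stress: σ'_f = 149 + 87.7 = 236.7 kPa.
σ'_f = 236.7 > σ'_p = 211 kPa, so the stress path crosses the preconsolidation pressure — recompression up to σ'_p, then virgin compression beyond:
S_c = H/(1+e₀)·[C_r·log₁₀(σ'_p/σ'_0) + C_c·log₁₀(σ'_f/σ'_p)]
    = 7.7/2.29 × [0.086×log₁₀(211/149) + 0.17×log₁₀(236.7/211)]
    = 3.3624 × [0.012994 + 0.0084857] = 0.07222 m

S_c ≈ 72.2 mm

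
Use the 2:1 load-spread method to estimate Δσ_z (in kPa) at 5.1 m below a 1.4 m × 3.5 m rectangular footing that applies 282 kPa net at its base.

Δσ_z ≈ 24.7 kPa

By the 2:1 method the load spreads at 1 horizontal : 2 vertical, so at depth z the loaded area has grown by z in each plan dimension:
Δσ = qBL/((B+z)(L+z)) = 282×1.4×3.5/((1.4+5.1)(3.5+5.1)) = 24.719 kPa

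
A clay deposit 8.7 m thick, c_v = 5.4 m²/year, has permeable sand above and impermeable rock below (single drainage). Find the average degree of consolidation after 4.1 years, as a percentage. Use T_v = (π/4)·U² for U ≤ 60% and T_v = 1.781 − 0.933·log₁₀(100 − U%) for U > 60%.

U ≈ 60.6 %

Drainage path length: H_d = H = 8.7 m (single drainage).
T_v = c_v·t/H_d² = 5.4×4.1/8.7² = 0.29251.
T_v = 0.29251 corresponds to the U > 60% branch:
U = 1 − 10^((1.781 − T_v)/0.933)/100 = 0.6061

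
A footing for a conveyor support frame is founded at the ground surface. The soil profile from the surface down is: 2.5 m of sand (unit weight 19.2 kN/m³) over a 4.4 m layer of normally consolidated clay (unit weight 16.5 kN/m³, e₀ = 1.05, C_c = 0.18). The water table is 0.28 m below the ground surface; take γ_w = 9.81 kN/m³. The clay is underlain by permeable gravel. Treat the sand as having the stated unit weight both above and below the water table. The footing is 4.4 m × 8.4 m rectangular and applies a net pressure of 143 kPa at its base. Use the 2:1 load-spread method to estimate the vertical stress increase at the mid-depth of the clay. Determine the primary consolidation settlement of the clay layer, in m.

Mid-depth of clay below the ground surface: z = 2.5 + 4.4/2 = 4.7 m.
Total vertical stress at mid-clay: σ_v = 19.2×2.5 + 16.5×2.2 = 84.3 kPa.
Pore pressure: u = 9.81×(4.7 − 0.28) = 43.36 kPa.
Initial effective stress: σ'_0 = σ_v − u = 84.3 − 43.36 = 40.94 kPa.
Stress increase at mid-clay by the 2:1 spreading method:
Δσ = qBL/((B+z)(L+z)) = 143×4.4×8.4/((4.4+4.7)(8.4+4.7)) = 44.336 kPa
Final effective stress: σ'_f = σ'_0 + Δσ = 40.94 + 44.336 = 85.276 kPa.
Normally consolidated clay, so the full stress increment lies on the virgin compression line:
S_c = C_c·H/(1+e₀)·log₁₀(σ'_f/σ'_0) = 0.18×4.4/(1+1.05)×log₁₀(85.276/40.94)
    = 0.38634 × 0.31868 = 0.1231 m

S_c ≈ 0.123 m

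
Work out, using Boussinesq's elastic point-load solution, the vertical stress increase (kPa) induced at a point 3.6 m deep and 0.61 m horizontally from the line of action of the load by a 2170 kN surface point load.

Δσ_z ≈ 74.5 kPa

Boussinesq vertical stress below a point load on an elastic half-space:
Δσ_z = 3P/(2πz²) · [1 + (r/z)²]^(−5/2)
r/z = 0.61/3.6 = 0.16944; [1+(r/z)²]^(−5/2) = 0.93168.
Δσ_z = 3×2170/(2π×3.6²) × 0.93168 = 79.946 × 0.93168 = 74.48 kPa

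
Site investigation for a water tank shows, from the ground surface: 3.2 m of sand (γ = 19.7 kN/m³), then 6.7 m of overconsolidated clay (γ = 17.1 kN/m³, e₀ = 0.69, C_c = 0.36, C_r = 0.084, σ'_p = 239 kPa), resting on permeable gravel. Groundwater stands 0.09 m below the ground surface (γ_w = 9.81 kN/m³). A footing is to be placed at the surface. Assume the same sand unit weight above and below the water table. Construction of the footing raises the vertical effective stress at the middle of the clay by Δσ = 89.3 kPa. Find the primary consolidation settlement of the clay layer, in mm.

S_c ≈ 136 mm

Mid-depth of clay below the ground surface: z = 3.2 + 6.7/2 = 6.55 m.
Total vertical stress at mid-clay: σ_v = 19.7×3.2 + 17.1×3.35 = 120.33 kPa.
Pore pressure: u = 9.81×(6.55 − 0.09) = 63.373 kPa.
Initial effective stress: σ'_0 = σ_v − u = 120.33 − 63.373 = 56.957 kPa.
Final effective stress: σ'_f = 56.957 + 89.3 = 146.26 kPa.
σ'_f = 146.26 ≤ σ'_p = 239 kPa, so the clay remains overconsolidated and only the recompression index applies:
S_c = C_r·H/(1+e₀)·log₁₀(σ'_f/σ'_0) = 0.084×6.7/1.69×log₁₀(146.26/56.957)
    = 0.33302 × 0.40958 = 0.1364 m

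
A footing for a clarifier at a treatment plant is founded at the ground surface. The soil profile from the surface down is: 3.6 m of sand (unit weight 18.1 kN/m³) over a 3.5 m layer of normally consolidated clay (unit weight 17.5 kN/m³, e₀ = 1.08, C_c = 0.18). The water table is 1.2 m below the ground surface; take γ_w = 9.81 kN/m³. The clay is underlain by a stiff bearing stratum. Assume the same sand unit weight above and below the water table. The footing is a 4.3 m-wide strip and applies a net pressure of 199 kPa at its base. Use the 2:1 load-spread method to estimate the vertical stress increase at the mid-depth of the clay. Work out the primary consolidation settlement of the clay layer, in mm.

S_c ≈ 126 mm

Mid-depth of clay below the ground surface: z = 3.6 + 3.5/2 = 5.35 m.
Total vertical stress at mid-clay: σ_v = 18.1×3.6 + 17.5×1.75 = 95.785 kPa.
Pore pressure: u = 9.81×(5.35 − 1.2) = 40.712 kPa.
Initial effective stress: σ'_0 = σ_v − u = 95.785 − 40.712 = 55.073 kPa.
Stress increase at mid-clay by the 2:1 spreading method:
Δσ = qB/(B+z) = 199×4.3/(4.3+5.35) = 88.674 kPa
Final effective stress: σ'_f = σ'_0 + Δσ = 55.073 + 88.674 = 143.75 kPa.
Normally consolidated clay, so the full stress increment lies on the virgin compression line:
S_c = C_c·H/(1+e₀)·log₁₀(σ'_f/σ'_0) = 0.18×3.5/(1+1.08)×log₁₀(143.75/55.073)
    = 0.30288 × 0.41667 = 0.1262 m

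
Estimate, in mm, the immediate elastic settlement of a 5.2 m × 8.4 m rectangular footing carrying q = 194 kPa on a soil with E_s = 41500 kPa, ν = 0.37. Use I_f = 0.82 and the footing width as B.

Immediate (elastic) settlement: S_e = q·B·(1−ν²)/E_s · I_f.
S_e = 194 × 5.2 × (1 − 0.37²) / 41500 × 0.82
    = 194 × 5.2 × 0.8631 / 41500 × 0.82
    = 0.0172 m = 17.2 mm

S_e ≈ 17.2 mm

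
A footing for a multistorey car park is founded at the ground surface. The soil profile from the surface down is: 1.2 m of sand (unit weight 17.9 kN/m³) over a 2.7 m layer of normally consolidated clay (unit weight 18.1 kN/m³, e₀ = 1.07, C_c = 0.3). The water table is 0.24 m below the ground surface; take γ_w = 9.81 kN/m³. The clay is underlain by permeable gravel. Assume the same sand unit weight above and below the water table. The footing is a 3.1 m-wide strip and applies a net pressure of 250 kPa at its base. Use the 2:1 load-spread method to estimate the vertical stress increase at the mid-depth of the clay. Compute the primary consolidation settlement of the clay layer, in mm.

S_c ≈ 328 mm

Mid-depth of clay below the ground surface: z = 1.2 + 2.7/2 = 2.55 m.
Total vertical stress at mid-clay: σ_v = 17.9×1.2 + 18.1×1.35 = 45.915 kPa.
Pore pressure: u = 9.81×(2.55 − 0.24) = 22.661 kPa.
Initial effective stress: σ'_0 = σ_v − u = 45.915 − 22.661 = 23.254 kPa.
Stress increase at mid-clay by the 2:1 spreading method:
Δσ = qB/(B+z) = 250×3.1/(3.1+2.55) = 137.17 kPa
Final effective stress: σ'_f = σ'_0 + Δσ = 23.254 + 137.17 = 160.42 kPa.
Normally consolidated clay, so the full stress increment lies on the virgin compression line:
S_c = C_c·H/(1+e₀)·log₁₀(σ'_f/σ'_0) = 0.3×2.7/(1+1.07)×log₁₀(160.42/23.254)
    = 0.3913 × 0.83876 = 0.3282 m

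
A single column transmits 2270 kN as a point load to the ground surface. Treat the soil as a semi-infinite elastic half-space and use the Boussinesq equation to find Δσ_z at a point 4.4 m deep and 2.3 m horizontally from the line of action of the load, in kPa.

Boussinesq vertical stress below a point load on an elastic half-space:
Δσ_z = 3P/(2πz²) · [1 + (r/z)²]^(−5/2)
r/z = 2.3/4.4 = 0.52273; [1+(r/z)²]^(−5/2) = 0.54666.
Δσ_z = 3×2270/(2π×4.4²) × 0.54666 = 55.984 × 0.54666 = 30.6 kPa

Δσ_z ≈ 30.6 kPa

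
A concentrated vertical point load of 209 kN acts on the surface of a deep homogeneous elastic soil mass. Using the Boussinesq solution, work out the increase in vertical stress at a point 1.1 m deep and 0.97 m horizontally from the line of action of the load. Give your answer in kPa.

Δσ_z ≈ 19.6 kPa

Boussinesq vertical stress below a point load on an elastic half-space:
Δσ_z = 3P/(2πz²) · [1 + (r/z)²]^(−5/2)
r/z = 0.97/1.1 = 0.88182; [1+(r/z)²]^(−5/2) = 0.23736.
Δσ_z = 3×209/(2π×1.1²) × 0.23736 = 82.471 × 0.23736 = 19.58 kPa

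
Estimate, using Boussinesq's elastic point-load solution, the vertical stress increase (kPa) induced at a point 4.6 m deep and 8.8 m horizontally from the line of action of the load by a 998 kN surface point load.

Boussinesq vertical stress below a point load on an elastic half-space:
Δσ_z = 3P/(2πz²) · [1 + (r/z)²]^(−5/2)
r/z = 8.8/4.6 = 1.913; [1+(r/z)²]^(−5/2) = 0.021335.
Δσ_z = 3×998/(2π×4.6²) × 0.021335 = 22.519 × 0.021335 = 0.4804 kPa

Δσ_z ≈ 0.48 kPa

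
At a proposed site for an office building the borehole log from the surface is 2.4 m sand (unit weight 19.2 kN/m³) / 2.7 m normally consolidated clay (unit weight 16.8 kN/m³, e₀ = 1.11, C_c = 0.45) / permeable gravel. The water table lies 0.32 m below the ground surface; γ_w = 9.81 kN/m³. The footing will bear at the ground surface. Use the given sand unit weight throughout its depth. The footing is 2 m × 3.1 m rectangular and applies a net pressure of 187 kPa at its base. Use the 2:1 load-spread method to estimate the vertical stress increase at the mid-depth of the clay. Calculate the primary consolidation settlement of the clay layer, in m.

S_c ≈ 0.152 m

Mid-depth of clay below the ground surface: z = 2.4 + 2.7/2 = 3.75 m.
Total vertical stress at mid-clay: σ_v = 19.2×2.4 + 16.8×1.35 = 68.76 kPa.
Pore pressure: u = 9.81×(3.75 − 0.32) = 33.648 kPa.
Initial effective stress: σ'_0 = σ_v − u = 68.76 − 33.648 = 35.112 kPa.
Stress increase at mid-clay by the 2:1 spreading method:
Δσ = qBL/((B+z)(L+z)) = 187×2×3.1/((2+3.75)(3.1+3.75)) = 29.436 kPa
Final effective stress: σ'_f = σ'_0 + Δσ = 35.112 + 29.436 = 64.548 kPa.
Normally consolidated clay, so the full stress increment lies on the virgin compression line:
S_c = C_c·H/(1+e₀)·log₁₀(σ'_f/σ'_0) = 0.45×2.7/(1+1.11)×log₁₀(64.548/35.112)
    = 0.57583 × 0.26443 = 0.1523 m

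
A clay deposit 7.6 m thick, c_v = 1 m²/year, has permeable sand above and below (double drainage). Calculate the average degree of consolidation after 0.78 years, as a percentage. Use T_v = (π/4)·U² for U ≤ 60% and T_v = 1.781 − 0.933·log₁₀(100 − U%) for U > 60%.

Drainage path length: H_d = H/2 = 3.8 m (double drainage).
T_v = c_v·t/H_d² = 1×0.78/3.8² = 0.054017.
T_v = 0.054017 corresponds to the U ≤ 60% branch:
U = √(4T_v/π) = 0.2623

U ≈ 26.2 %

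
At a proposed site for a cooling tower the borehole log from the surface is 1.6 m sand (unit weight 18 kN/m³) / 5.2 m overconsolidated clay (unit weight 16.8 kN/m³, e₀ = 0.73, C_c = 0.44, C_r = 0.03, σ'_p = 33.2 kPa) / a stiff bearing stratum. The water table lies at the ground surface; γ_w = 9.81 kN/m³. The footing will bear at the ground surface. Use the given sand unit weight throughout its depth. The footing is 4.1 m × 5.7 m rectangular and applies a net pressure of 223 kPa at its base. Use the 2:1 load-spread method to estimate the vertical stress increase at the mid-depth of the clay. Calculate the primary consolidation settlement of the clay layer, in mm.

Mid-depth of clay below the ground surface: z = 1.6 + 5.2/2 = 4.2 m.
Total vertical stress at mid-clay: σ_v = 18×1.6 + 16.8×2.6 = 72.48 kPa.
Pore pressure: u = 9.81×(4.2 − 0) = 41.202 kPa.
Initial effective stress: σ'_0 = σ_v − u = 72.48 − 41.202 = 31.278 kPa.
Stress increase at mid-clay by the 2:1 spreading method:
Δσ = qBL/((B+z)(L+z)) = 223×4.1×5.7/((4.1+4.2)(5.7+4.2)) = 63.424 kPa
Final effective stress: σ'_f = 31.278 + 63.424 = 94.702 kPa.
σ'_f = 94.702 > σ'_p = 33.2 kPa, so the stress path crosses the preconsolidation pressure — recompression up to σ'_p, then virgin compression beyond:
S_c = H/(1+e₀)·[C_r·log₁₀(σ'_p/σ'_0) + C_c·log₁₀(σ'_f/σ'_p)]
    = 5.2/1.73 × [0.03×log₁₀(33.2/31.278) + 0.44×log₁₀(94.702/33.2)]
    = 3.0058 × [0.00077697 + 0.2003] = 0.6044 m

S_c ≈ 604 mm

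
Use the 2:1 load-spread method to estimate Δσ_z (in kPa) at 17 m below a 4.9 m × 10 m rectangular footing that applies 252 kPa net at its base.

Δσ_z ≈ 20.9 kPa

By the 2:1 method the load spreads at 1 horizontal : 2 vertical, so at depth z the loaded area has grown by z in each plan dimension:
Δσ = qBL/((B+z)(L+z)) = 252×4.9×10/((4.9+17)(10+17)) = 20.883 kPa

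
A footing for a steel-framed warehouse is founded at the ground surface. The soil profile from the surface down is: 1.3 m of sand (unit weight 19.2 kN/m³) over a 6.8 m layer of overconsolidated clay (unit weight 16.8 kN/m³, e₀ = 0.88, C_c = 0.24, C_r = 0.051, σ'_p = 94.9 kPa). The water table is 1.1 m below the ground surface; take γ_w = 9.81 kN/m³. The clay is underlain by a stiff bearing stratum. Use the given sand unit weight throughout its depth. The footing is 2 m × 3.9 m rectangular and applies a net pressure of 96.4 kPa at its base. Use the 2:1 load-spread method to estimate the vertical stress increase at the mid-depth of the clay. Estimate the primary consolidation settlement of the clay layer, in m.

S_c ≈ 0.0197 m

Mid-depth of clay below the ground surface: z = 1.3 + 6.8/2 = 4.7 m.
Total vertical stress at mid-clay: σ_v = 19.2×1.3 + 16.8×3.4 = 82.08 kPa.
Pore pressure: u = 9.81×(4.7 − 1.1) = 35.316 kPa.
Initial effective stress: σ'_0 = σ_v − u = 82.08 − 35.316 = 46.764 kPa.
Stress increase at mid-clay by the 2:1 spreading method:
Δσ = qBL/((B+z)(L+z)) = 96.4×2×3.9/((2+4.7)(3.9+4.7)) = 13.05 kPa
Final effective stress: σ'_f = 46.764 + 13.05 = 59.814 kPa.
σ'_f = 59.814 ≤ σ'_p = 94.9 kPa, so the clay remains overconsolidated and only the recompression index applies:
S_c = C_r·H/(1+e₀)·log₁₀(σ'_f/σ'_0) = 0.051×6.8/1.88×log₁₀(59.814/46.764)
    = 0.18447 × 0.10689 = 0.01972 m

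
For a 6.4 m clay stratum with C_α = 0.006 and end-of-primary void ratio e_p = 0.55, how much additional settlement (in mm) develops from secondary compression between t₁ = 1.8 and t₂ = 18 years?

S_s ≈ 24.8 mm

Secondary compression: S_s = C_α·H/(1+e_p)·log₁₀(t₂/t₁)
S_s = 0.006×6.4/(1+0.55)×log₁₀(18/1.8)
    = 0.02477 × 1 = 0.02477 m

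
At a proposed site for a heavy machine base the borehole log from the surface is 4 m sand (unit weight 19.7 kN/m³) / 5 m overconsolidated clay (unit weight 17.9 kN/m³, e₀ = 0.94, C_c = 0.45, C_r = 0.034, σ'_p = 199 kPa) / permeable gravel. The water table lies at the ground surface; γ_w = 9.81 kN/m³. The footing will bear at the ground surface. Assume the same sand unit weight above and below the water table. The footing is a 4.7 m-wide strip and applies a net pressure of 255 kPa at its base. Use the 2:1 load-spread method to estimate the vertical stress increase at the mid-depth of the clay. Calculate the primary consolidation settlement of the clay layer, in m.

S_c ≈ 0.039 m

Mid-depth of clay below the ground surface: z = 4 + 5/2 = 6.5 m.
Total vertical stress at mid-clay: σ_v = 19.7×4 + 17.9×2.5 = 123.55 kPa.
Pore pressure: u = 9.81×(6.5 − 0) = 63.765 kPa.
Initial effective stress: σ'_0 = σ_v − u = 123.55 − 63.765 = 59.785 kPa.
Stress increase at mid-clay by the 2:1 spreading method:
Δσ = qB/(B+z) = 255×4.7/(4.7+6.5) = 107.01 kPa
Final effective stress: σ'_f = 59.785 + 107.01 = 166.8 kPa.
σ'_f = 166.8 ≤ σ'_p = 199 kPa, so the clay remains overconsolidated and only the recompression index applies:
S_c = C_r·H/(1+e₀)·log₁₀(σ'_f/σ'_0) = 0.034×5/1.94×log₁₀(166.8/59.785)
    = 0.087628 × 0.4456 = 0.03905 m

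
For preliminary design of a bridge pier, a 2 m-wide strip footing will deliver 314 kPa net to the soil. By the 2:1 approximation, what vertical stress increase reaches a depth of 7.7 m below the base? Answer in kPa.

By the 2:1 method the load spreads at 1 horizontal : 2 vertical, so at depth z the loaded area has grown by z in each plan dimension:
Δσ = qB/(B+z) = 314×2/(2+7.7) = 64.742 kPa

Δσ_z ≈ 64.7 kPa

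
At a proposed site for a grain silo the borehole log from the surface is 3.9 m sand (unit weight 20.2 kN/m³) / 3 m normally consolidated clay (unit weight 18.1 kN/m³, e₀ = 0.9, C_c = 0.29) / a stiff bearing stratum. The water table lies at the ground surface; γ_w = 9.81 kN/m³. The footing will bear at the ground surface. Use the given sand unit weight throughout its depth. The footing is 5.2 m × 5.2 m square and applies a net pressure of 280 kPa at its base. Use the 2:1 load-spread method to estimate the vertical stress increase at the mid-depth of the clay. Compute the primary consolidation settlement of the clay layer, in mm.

Mid-depth of clay below the ground surface: z = 3.9 + 3/2 = 5.4 m.
Total vertical stress at mid-clay: σ_v = 20.2×3.9 + 18.1×1.5 = 105.93 kPa.
Pore pressure: u = 9.81×(5.4 − 0) = 52.974 kPa.
Initial effective stress: σ'_0 = σ_v − u = 105.93 − 52.974 = 52.956 kPa.
Stress increase at mid-clay by the 2:1 spreading method:
Δσ = qBL/((B+z)(L+z)) = 280×5.2×5.2/((5.2+5.4)(5.2+5.4)) = 67.383 kPa
Final effective stress: σ'_f = σ'_0 + Δσ = 52.956 + 67.383 = 120.34 kPa.
Normally consolidated clay, so the full stress increment lies on the virgin compression line:
S_c = C_c·H/(1+e₀)·log₁₀(σ'_f/σ'_0) = 0.29×3/(1+0.9)×log₁₀(120.34/52.956)
    = 0.45789 × 0.35649 = 0.1632 m

S_c ≈ 163 mm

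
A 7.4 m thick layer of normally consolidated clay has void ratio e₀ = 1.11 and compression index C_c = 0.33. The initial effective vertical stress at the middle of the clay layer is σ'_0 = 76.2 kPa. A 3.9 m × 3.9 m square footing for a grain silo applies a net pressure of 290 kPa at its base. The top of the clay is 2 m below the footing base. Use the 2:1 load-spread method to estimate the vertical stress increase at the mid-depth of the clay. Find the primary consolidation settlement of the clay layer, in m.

Mid-depth of clay below the footing base: z = 2 + 7.4/2 = 5.7 m.
Stress increase at mid-clay by the 2:1 spreading method:
Δσ = qBL/((B+z)(L+z)) = 290×3.9×3.9/((3.9+5.7)(3.9+5.7)) = 47.861 kPa
Final effective stress: σ'_f = σ'_0 + Δσ = 76.2 + 47.861 = 124.06 kPa.
Normally consolidated clay, so the full stress increment lies on the virgin compression line:
S_c = C_c·H/(1+e₀)·log₁₀(σ'_f/σ'_0) = 0.33×7.4/(1+1.11)×log₁₀(124.06/76.2)
    = 1.1573 × 0.21168 = 0.245 m

S_c ≈ 0.245 m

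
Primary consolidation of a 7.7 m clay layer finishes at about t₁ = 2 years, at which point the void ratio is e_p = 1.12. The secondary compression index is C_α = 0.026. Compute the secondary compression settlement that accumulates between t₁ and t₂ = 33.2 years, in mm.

Secondary compression: S_s = C_α·H/(1+e_p)·log₁₀(t₂/t₁)
S_s = 0.026×7.7/(1+1.12)×log₁₀(33.2/2)
    = 0.09443 × 1.22 = 0.1152 m

S_s ≈ 115 mm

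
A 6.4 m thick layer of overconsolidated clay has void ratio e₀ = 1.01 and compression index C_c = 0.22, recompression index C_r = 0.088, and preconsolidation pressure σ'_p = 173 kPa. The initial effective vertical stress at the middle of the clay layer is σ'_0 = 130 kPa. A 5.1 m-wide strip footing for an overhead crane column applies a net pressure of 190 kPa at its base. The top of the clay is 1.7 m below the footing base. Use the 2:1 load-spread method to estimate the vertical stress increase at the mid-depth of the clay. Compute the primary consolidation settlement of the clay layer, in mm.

S_c ≈ 117 mm

Mid-depth of clay below the footing base: z = 1.7 + 6.4/2 = 4.9 m.
Stress increase at mid-clay by the 2:1 spreading method:
Δσ = qB/(B+z) = 190×5.1/(5.1+4.9) = 96.9 kPa
Final effective stress: σ'_f = 130 + 96.9 = 226.9 kPa.
σ'_f = 226.9 > σ'_p = 173 kPa, so the stress path crosses the preconsolidation pressure — recompression up to σ'_p, then virgin compression beyond:
S_c = H/(1+e₀)·[C_r·log₁₀(σ'_p/σ'_0) + C_c·log₁₀(σ'_f/σ'_p)]
    = 6.4/2.01 × [0.088×log₁₀(173/130) + 0.22×log₁₀(226.9/173)]
    = 3.1841 × [0.010921 + 0.025913] = 0.1173 m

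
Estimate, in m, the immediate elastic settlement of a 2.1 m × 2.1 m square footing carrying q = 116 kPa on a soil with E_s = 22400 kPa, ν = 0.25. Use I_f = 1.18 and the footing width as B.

Immediate (elastic) settlement: S_e = q·B·(1−ν²)/E_s · I_f.
S_e = 116 × 2.1 × (1 − 0.25²) / 22400 × 1.18
    = 116 × 2.1 × 0.9375 / 22400 × 1.18
    = 0.01203 m

S_e ≈ 0.012 m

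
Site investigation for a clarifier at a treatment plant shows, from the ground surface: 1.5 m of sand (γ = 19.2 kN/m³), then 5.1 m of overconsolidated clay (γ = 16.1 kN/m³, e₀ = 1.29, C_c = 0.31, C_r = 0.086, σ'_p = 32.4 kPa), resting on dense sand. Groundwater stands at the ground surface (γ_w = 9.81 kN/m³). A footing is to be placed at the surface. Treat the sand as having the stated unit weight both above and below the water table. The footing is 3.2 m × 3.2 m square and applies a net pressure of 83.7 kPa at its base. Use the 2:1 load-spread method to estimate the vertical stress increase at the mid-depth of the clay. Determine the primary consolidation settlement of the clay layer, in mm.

Mid-depth of clay below the ground surface: z = 1.5 + 5.1/2 = 4.05 m.
Total vertical stress at mid-clay: σ_v = 19.2×1.5 + 16.1×2.55 = 69.855 kPa.
Pore pressure: u = 9.81×(4.05 − 0) = 39.73 kPa.
Initial effective stress: σ'_0 = σ_v − u = 69.855 − 39.73 = 30.125 kPa.
Stress increase at mid-clay by the 2:1 spreading method:
Δσ = qBL/((B+z)(L+z)) = 83.7×3.2×3.2/((3.2+4.05)(3.2+4.05)) = 16.306 kPa
Final effective stress: σ'_f = 30.125 + 16.306 = 46.431 kPa.
σ'_f = 46.431 > σ'_p = 32.4 kPa, so the stress path crosses the preconsolidation pressure — recompression up to σ'_p, then virgin compression beyond:
S_c = H/(1+e₀)·[C_r·log₁₀(σ'_p/σ'_0) + C_c·log₁₀(σ'_f/σ'_p)]
    = 5.1/2.29 × [0.086×log₁₀(32.4/30.125) + 0.31×log₁₀(46.431/32.4)]
    = 2.2271 × [0.0027191 + 0.048442] = 0.1139 m

S_c ≈ 114 mm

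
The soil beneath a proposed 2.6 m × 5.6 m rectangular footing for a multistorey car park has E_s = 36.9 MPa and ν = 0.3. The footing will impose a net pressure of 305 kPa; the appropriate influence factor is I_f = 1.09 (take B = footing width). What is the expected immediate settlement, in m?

Immediate (elastic) settlement: S_e = q·B·(1−ν²)/E_s · I_f.
E_s = 36.9 MPa = 36900 kPa.
S_e = 305 × 2.6 × (1 − 0.3²) / 36900 × 1.09
    = 305 × 2.6 × 0.91 / 36900 × 1.09
    = 0.02132 m

S_e ≈ 0.0213 m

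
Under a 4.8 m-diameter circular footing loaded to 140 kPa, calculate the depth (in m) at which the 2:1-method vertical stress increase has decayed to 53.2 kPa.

2:1 spreading — at depth z the loaded area has grown by z in each plan dimension:
qD²/(D+z)² = Δσ_z ⇒ z = D(√(q/Δσ_z) − 1) = 4.8×(√(140/53.2) − 1) = 2.987 m

z ≈ 2.99 m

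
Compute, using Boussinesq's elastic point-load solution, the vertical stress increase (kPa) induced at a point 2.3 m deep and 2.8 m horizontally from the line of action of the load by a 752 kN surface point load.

Boussinesq vertical stress below a point load on an elastic half-space:
Δσ_z = 3P/(2πz²) · [1 + (r/z)²]^(−5/2)
r/z = 2.8/2.3 = 1.2174; [1+(r/z)²]^(−5/2) = 0.10303.
Δσ_z = 3×752/(2π×2.3²) × 0.10303 = 67.874 × 0.10303 = 6.993 kPa

Δσ_z ≈ 6.99 kPa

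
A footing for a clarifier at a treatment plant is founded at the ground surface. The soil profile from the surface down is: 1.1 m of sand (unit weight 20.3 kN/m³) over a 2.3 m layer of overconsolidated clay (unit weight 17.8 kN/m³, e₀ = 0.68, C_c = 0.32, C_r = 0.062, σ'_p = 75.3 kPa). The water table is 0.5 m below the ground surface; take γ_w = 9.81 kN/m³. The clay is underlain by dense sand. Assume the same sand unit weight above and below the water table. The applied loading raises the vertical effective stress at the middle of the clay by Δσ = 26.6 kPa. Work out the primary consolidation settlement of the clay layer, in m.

Mid-depth of clay below the ground surface: z = 1.1 + 2.3/2 = 2.25 m.
Total vertical stress at mid-clay: σ_v = 20.3×1.1 + 17.8×1.15 = 42.8 kPa.
Pore pressure: u = 9.81×(2.25 − 0.5) = 17.168 kPa.
Initial effective stress: σ'_0 = σ_v − u = 42.8 − 17.168 = 25.632 kPa.
Final effective stress: σ'_f = 25.632 + 26.6 = 52.232 kPa.
σ'_f = 52.232 ≤ σ'_p = 75.3 kPa, so the clay remains overconsolidated and only the recompression index applies:
S_c = C_r·H/(1+e₀)·log₁₀(σ'_f/σ'_0) = 0.062×2.3/1.68×log₁₀(52.232/25.632)
    = 0.084878 × 0.30915 = 0.02624 m

S_c ≈ 0.0262 m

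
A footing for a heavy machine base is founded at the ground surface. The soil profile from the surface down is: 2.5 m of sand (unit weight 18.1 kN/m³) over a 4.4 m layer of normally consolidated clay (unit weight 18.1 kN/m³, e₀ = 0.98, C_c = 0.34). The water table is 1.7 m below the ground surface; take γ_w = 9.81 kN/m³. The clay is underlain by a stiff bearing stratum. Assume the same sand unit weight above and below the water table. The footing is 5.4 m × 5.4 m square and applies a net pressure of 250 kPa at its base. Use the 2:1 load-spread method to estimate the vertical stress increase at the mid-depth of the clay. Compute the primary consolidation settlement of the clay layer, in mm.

Mid-depth of clay below the ground surface: z = 2.5 + 4.4/2 = 4.7 m.
Total vertical stress at mid-clay: σ_v = 18.1×2.5 + 18.1×2.2 = 85.07 kPa.
Pore pressure: u = 9.81×(4.7 − 1.7) = 29.43 kPa.
Initial effective stress: σ'_0 = σ_v − u = 85.07 − 29.43 = 55.64 kPa.
Stress increase at mid-clay by the 2:1 spreading method:
Δσ = qBL/((B+z)(L+z)) = 250×5.4×5.4/((5.4+4.7)(5.4+4.7)) = 71.464 kPa
Final effective stress: σ'_f = σ'_0 + Δσ = 55.64 + 71.464 = 127.1 kPa.
Normally consolidated clay, so the full stress increment lies on the virgin compression line:
S_c = C_c·H/(1+e₀)·log₁₀(σ'_f/σ'_0) = 0.34×4.4/(1+0.98)×log₁₀(127.1/55.64)
    = 0.75556 × 0.35876 = 0.2711 m

S_c ≈ 271 mm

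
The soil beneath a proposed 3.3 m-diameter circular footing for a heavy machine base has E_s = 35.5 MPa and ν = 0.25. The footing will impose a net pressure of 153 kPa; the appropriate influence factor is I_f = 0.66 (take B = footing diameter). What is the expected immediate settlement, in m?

Immediate (elastic) settlement: S_e = q·B·(1−ν²)/E_s · I_f.
E_s = 35.5 MPa = 35500 kPa.
S_e = 153 × 3.3 × (1 − 0.25²) / 35500 × 0.66
    = 153 × 3.3 × 0.9375 / 35500 × 0.66
    = 0.0088 m

S_e ≈ 0.0088 m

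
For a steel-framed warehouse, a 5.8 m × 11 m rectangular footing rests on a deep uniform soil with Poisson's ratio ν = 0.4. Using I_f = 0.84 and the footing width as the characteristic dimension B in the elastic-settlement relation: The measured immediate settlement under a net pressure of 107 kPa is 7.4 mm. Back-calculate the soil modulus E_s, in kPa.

E_s ≈ 59200 kPa

S_e = q·B·(1−ν²)/E_s · I_f  ⇒  E_s = q·B·(1−ν²)·I_f / S_e.
E_s = 107 × 5.8 × 0.84 × 0.84 / 0.0074 = 59180 kPa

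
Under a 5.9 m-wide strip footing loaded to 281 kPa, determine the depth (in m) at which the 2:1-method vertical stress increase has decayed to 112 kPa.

2:1 spreading — at depth z the loaded area has grown by z in each plan dimension:
qB/(B+z) = Δσ_z ⇒ z = qB/Δσ_z − B = 281×5.9/112 − 5.9 = 8.903 m

z ≈ 8.9 m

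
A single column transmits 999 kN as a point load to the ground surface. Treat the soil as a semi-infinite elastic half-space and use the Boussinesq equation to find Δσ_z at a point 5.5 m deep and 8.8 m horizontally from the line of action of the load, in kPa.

Boussinesq vertical stress below a point load on an elastic half-space:
Δσ_z = 3P/(2πz²) · [1 + (r/z)²]^(−5/2)
r/z = 8.8/5.5 = 1.6; [1+(r/z)²]^(−5/2) = 0.041819.
Δσ_z = 3×999/(2π×5.5²) × 0.041819 = 15.768 × 0.041819 = 0.6594 kPa

Δσ_z ≈ 0.659 kPa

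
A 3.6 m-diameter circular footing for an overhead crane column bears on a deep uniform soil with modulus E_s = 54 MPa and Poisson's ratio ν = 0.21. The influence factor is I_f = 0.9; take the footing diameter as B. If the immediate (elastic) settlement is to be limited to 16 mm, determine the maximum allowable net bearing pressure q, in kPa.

E_s = 54 MPa = 54000 kPa.
S_e = q·B·(1−ν²)/E_s · I_f  ⇒  q = S_e·E_s / (B·(1−ν²)·I_f).
q = 0.016 × 54000 / (3.6 × 0.9559 × 0.9) = 279 kPa

q ≈ 279 kPa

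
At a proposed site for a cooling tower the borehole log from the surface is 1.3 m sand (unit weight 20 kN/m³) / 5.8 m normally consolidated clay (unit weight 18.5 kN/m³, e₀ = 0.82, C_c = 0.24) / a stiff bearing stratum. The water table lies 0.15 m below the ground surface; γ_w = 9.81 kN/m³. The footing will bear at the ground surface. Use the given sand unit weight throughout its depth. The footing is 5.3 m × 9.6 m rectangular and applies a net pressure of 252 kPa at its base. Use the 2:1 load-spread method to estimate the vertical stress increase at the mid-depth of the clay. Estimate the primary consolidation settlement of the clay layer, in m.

Mid-depth of clay below the ground surface: z = 1.3 + 5.8/2 = 4.2 m.
Total vertical stress at mid-clay: σ_v = 20×1.3 + 18.5×2.9 = 79.65 kPa.
Pore pressure: u = 9.81×(4.2 − 0.15) = 39.73 kPa.
Initial effective stress: σ'_0 = σ_v − u = 79.65 − 39.73 = 39.92 kPa.
Stress increase at mid-clay by the 2:1 spreading method:
Δσ = qBL/((B+z)(L+z)) = 252×5.3×9.6/((5.3+4.2)(9.6+4.2)) = 97.801 kPa
Final effective stress: σ'_f = σ'_0 + Δσ = 39.92 + 97.801 = 137.72 kPa.
Normally consolidated clay, so the full stress increment lies on the virgin compression line:
S_c = C_c·H/(1+e₀)·log₁₀(σ'_f/σ'_0) = 0.24×5.8/(1+0.82)×log₁₀(137.72/39.92)
    = 0.76484 × 0.53781 = 0.4113 m

S_c ≈ 0.411 m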